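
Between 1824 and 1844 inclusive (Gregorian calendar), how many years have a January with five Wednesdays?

8

January has 31 days; it has five Wednesdays when Wednesday falls among the first (month-length − 28) days — i.e. when January 1 is one of Wednesday/Tuesday/Monday.
January 1 by year: 1824:Thu 1825:Sat 1826:Sun 1827:Mon✓ 1828:Tue✓ 1829:Thu 1830:Fri 1831:Sat 1832:Sun 1833:Tue✓ 1834:Wed✓ 1835:Thu 1836:Fri 1837:Sun 1838:Mon✓ 1839:Tue✓ 1840:Wed✓ 1841:Fri 1842:Sat 1843:Sun 1844:Mon✓
Years with five Wednesdays: 1827, 1828, 1833, 1834, 1838, 1839, 1840, 1844 → 8.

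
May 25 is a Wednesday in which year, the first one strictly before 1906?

1904

From one year to the next, a fixed date's weekday advances by 1, or by 2 when a Feb 29 lies between the two dates.
1906: May 25 is Friday.
1905: Thursday (−1)
1904: Wednesday (−1)
May 25 falls on a Wednesday in 1904.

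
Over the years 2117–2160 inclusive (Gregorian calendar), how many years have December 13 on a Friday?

Track December 13's weekday year by year (advancing +1, or +2 across a Feb 29):
  2117: Mon  2118: Tue (+1)  2119: Wed (+1)  2120: Fri (+2) ✓  2121: Sat (+1)
  2122: Sun (+1)  2123: Mon (+1)  2124: Wed (+2)  2125: Thu (+1)  2126: Fri (+1) ✓
  2127: Sat (+1)  2128: Mon (+2)  2129: Tue (+1)  2130: Wed (+1)  … (16 more years) …
  2147: Wed (+1)  2148: Fri (+2) ✓  2149: Sat (+1)  2150: Sun (+1)  2151: Mon (+1)
  2152: Wed (+2)  2153: Thu (+1)  2154: Fri (+1) ✓  2155: Sat (+1)  2156: Mon (+2)
  2157: Tue (+1)  2158: Wed (+1)  2159: Thu (+1)  2160: Sat (+2)
Friday years: 2120, 2126, 2137, 2143, 2148, 2154 — 6 in total.

6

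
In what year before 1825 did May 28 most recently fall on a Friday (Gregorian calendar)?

1824

From one year to the next, a fixed date's weekday advances by 1, or by 2 when a Feb 29 lies between the two dates.
1825: May 28 is Saturday.
1824: Friday (−1)
May 28 falls on a Friday in 1824.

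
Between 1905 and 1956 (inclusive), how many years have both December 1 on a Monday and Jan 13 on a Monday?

Check each year's weekday for December 1 and Jan 13:
  1905: Fri/Fri  1906: Sat/Sat  1907: Sun/Sun  1908: Tue/Mon  1909: Wed/Wed  1910: Thu/Thu  1911: Fri/Fri  1912: Sun/Sat  1913: Mon/Mon ✓  1914: Tue/Tue  1915: Wed/Wed  1916: Fri/Thu  1917: Sat/Sat  1918: Sun/Sun  …(24 more)…  1943: Wed/Wed  1944: Fri/Thu  1945: Sat/Sat  1946: Sun/Sun  1947: Mon/Mon ✓  1948: Wed/Tue  1949: Thu/Thu  1950: Fri/Fri  1951: Sat/Sat  1952: Mon/Sun  1953: Tue/Tue  1954: Wed/Wed  1955: Thu/Thu  1956: Sat/Fri
Both conditions hold in: 1913, 1919, 1930, 1941, 1947 — 5.

5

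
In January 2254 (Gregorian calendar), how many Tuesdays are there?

January 2254 has 31 days and begins on Sunday.
The first Tuesday is January 3.
Tuesdays fall on 3, 10, 17, 24, 31 — that's 5.

5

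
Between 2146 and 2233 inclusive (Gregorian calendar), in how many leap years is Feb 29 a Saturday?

Leap years in 2146–2233: 21 of them.
Feb 29 weekday advances by 5 (mod 7) from one leap year to the next four years later (or differs when a century non-leap intervenes).
Leap-day weekdays: 2148:Thu 2152:Tue 2156:Sun 2160:Fri 2164:Wed 2168:Mon 2172:Sat✓ 2176:Thu 2180:Tue 2184:Sun 2188:Fri 2192:Wed 2196:Mon 2204:Wed 2208:Mon 2212:Sat✓ 2216:Thu 2220:Tue 2224:Sun 2228:Fri 2232:Wed
Saturday: 2172, 2212 → 2.

2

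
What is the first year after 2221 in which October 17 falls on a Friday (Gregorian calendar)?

From one year to the next, a fixed date's weekday advances by 1, or by 2 when a Feb 29 lies between the two dates.
2221: October 17 is Wednesday.
2222: Thursday (+1)
2223: Friday (+1)
October 17 falls on a Friday in 2223.

2223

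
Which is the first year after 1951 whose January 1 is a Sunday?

Jan 1 advances by 2 weekdays after a leap year and by 1 after a common year.
1951: Jan 1 is Monday.
1952: Tuesday (leap)
1953: Thursday
1954: Friday
1955: Saturday
1956: Sunday (leap)
1956 begins on a Sunday

1956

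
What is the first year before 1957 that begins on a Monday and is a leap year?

1940

Jan 1 advances by 2 weekdays after a leap year and by 1 after a common year.
1957: Jan 1 is Tuesday.
1956: Sunday (leap)
1955: Saturday
1954: Friday
1953: Thursday
1952: Tuesday (leap)
1951: Monday
1950: Sunday
1949: Saturday
1948: Thursday (leap)
1947: Wednesday
1946: Tuesday
1945: Monday
1944: Saturday (leap)
1943: Friday
1942: Thursday
1941: Wednesday
1940: Monday (leap)
1940 begins on a Monday and is a leap year.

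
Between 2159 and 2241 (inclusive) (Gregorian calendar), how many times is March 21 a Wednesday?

Track March 21's weekday year by year (advancing +1, or +2 across a Feb 29):
  2159: Wed ✓  2160: Fri (+2)  2161: Sat (+1)  2162: Sun (+1)  2163: Mon (+1)
  2164: Wed (+2) ✓  2165: Thu (+1)  2166: Fri (+1)  2167: Sat (+1)  2168: Mon (+2)
  2169: Tue (+1)  2170: Wed (+1) ✓  2171: Thu (+1)  2172: Sat (+2)  … (55 more years) …
  2228: Fri (+2)  2229: Sat (+1)  2230: Sun (+1)  2231: Mon (+1)  2232: Wed (+2) ✓
  2233: Thu (+1)  2234: Fri (+1)  2235: Sat (+1)  2236: Mon (+2)  2237: Tue (+1)
  2238: Wed (+1) ✓  2239: Thu (+1)  2240: Sat (+2)  2241: Sun (+1)
Wednesday years: 2159, 2164, 2170, 2181, 2187, 2192, 2198, 2204, 2210, 2221, 2227, 2232, 2238 — 13 in total.

13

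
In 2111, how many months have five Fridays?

A month of length L has five Fridays iff its first Friday is on day ≤ L−28 (so day 1–3 in a 31-day month, 1–2 in a 30-day month, day 1 in a leap February).
Checking each month of 2111: Jan starts Thu (31d) ✓; Feb starts Sun (28d); Mar starts Sun (31d); Apr starts Wed (30d); May starts Fri (31d) ✓; Jun starts Mon (30d); Jul starts Wed (31d) ✓; Aug starts Sat (31d); Sep starts Tue (30d); Oct starts Thu (31d) ✓; Nov starts Sun (30d); Dec starts Tue (31d).
Five-Friday months: January, May, July, October → 4.

4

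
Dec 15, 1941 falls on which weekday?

Monday

January 1, 1941 is a Wednesday.
December 15 is day 349 of the year, i.e. 348 days after Jan 1.
348 mod 7 = 5, so advance 5 weekdays from Wednesday: Monday.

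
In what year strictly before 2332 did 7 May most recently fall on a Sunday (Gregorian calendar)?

From one year to the next, a fixed date's weekday advances by 1, or by 2 when a Feb 29 lies between the two dates.
2332: May 7 is Saturday.
2331: Thursday (−2)
2330: Wednesday (−1)
2329: Tuesday (−1)
2328: Monday (−1)
2327: Saturday (−2)
2326: Friday (−1)
2325: Thursday (−1)
2324: Wednesday (−1)
2323: Monday (−2)
2322: Sunday (−1)
7 May falls on a Sunday in 2322.

2322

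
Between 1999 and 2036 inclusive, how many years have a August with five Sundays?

16

August has 31 days; it has five Sundays when Sunday falls among the first (month-length − 28) days — i.e. when August 1 is one of Sunday/Saturday/Friday.
August 1 by year: 1999:Sun✓ 2000:Tue 2001:Wed 2002:Thu 2003:Fri✓ 2004:Sun✓ 2005:Mon 2006:Tue 2007:Wed 2008:Fri✓ 2009:Sat✓ 2010:Sun✓ 2011:Mon 2012:Wed 2013:Thu …(8 more)… 2022:Mon 2023:Tue 2024:Thu 2025:Fri✓ 2026:Sat✓ 2027:Sun✓ 2028:Tue 2029:Wed 2030:Thu 2031:Fri✓ 2032:Sun✓ 2033:Mon 2034:Tue 2035:Wed 2036:Fri✓
Years with five Sundays: 1999, 2003, 2004, 2008, 2009, 2010, 2014, 2015, 2020, 2021, 2025, 2026, 2027, 2031, 2032, 2036 → 16.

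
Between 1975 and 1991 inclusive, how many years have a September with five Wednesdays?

September has 30 days; it has five Wednesdays when Wednesday falls among the first (month-length − 28) days — i.e. when September 1 is one of Wednesday/Tuesday.
September 1 by year: 1975:Mon 1976:Wed✓ 1977:Thu 1978:Fri 1979:Sat 1980:Mon 1981:Tue✓ 1982:Wed✓ 1983:Thu 1984:Sat 1985:Sun 1986:Mon 1987:Tue✓ 1988:Thu 1989:Fri 1990:Sat 1991:Sun
Years with five Wednesdays: 1976, 1981, 1982, 1987 → 4.

4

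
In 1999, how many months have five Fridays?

A month of length L has five Fridays iff its first Friday is on day ≤ L−28 (so day 1–3 in a 31-day month, 1–2 in a 30-day month, day 1 in a leap February).
Checking each month of 1999: Jan starts Fri (31d) ✓; Feb starts Mon (28d); Mar starts Mon (31d); Apr starts Thu (30d) ✓; May starts Sat (31d); Jun starts Tue (30d); Jul starts Thu (31d) ✓; Aug starts Sun (31d); Sep starts Wed (30d); Oct starts Fri (31d) ✓; Nov starts Mon (30d); Dec starts Wed (31d) ✓.
Five-Friday months: January, April, July, October, December → 5.

5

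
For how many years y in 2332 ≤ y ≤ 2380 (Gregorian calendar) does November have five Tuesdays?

November has 30 days; it has five Tuesdays when Tuesday falls among the first (month-length − 28) days — i.e. when November 1 is one of Tuesday/Monday.
November 1 by year: 2332:Tue✓ 2333:Wed 2334:Thu 2335:Fri 2336:Sun 2337:Mon✓ 2338:Tue✓ 2339:Wed 2340:Fri 2341:Sat 2342:Sun 2343:Mon✓ 2344:Wed 2345:Thu 2346:Fri …(19 more)… 2366:Tue✓ 2367:Wed 2368:Fri 2369:Sat 2370:Sun 2371:Mon✓ 2372:Wed 2373:Thu 2374:Fri 2375:Sat 2376:Mon✓ 2377:Tue✓ 2378:Wed 2379:Thu 2380:Sat
Years with five Tuesdays: 2332, 2337, 2338, 2343, 2348, 2349, 2354, 2355, 2360, 2365, 2366, 2371, 2376, 2377 → 14.

14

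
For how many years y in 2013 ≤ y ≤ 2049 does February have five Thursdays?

February has 28 days (29 in leap years); it has five Thursdays when Thursday falls among the first (month-length − 28) days — i.e. when February 1 is Thursday in a leap year (never in a common year).
February 1 by year: 2013:Fri 2014:Sat 2015:Sun 2016:Mon 2017:Wed 2018:Thu 2019:Fri 2020:Sat 2021:Mon 2022:Tue 2023:Wed 2024:Thu✓ 2025:Sat 2026:Sun 2027:Mon …(7 more)… 2035:Thu 2036:Fri 2037:Sun 2038:Mon 2039:Tue 2040:Wed 2041:Fri 2042:Sat 2043:Sun 2044:Mon 2045:Wed 2046:Thu 2047:Fri 2048:Sat 2049:Mon
Years with five Thursdays: 2024 → 1.

1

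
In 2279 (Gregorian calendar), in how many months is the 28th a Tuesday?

Check the 28th of each month of 2279: Jan 28: Tue, Feb 28: Fri, Mar 28: Fri, Apr 28: Mon, May 28: Wed, Jun 28: Sat, Jul 28: Mon, Aug 28: Thu, Sep 28: Sun, Oct 28: Tue, Nov 28: Fri, Dec 28: Sun.
Tuesday occurs in January, October — 2 months.

2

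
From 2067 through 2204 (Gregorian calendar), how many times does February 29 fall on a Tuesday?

4

Leap years in 2067–2204: 33 of them.
Feb 29 weekday advances by 5 (mod 7) from one leap year to the next four years later (or differs when a century non-leap intervenes).
Leap-day weekdays: 2068:Wed 2072:Mon 2076:Sat 2080:Thu 2084:Tue✓ 2088:Sun 2092:Fri 2096:Wed 2104:Fri 2108:Wed 2112:Mon 2116:Sat 2120:Thu …(7 more)… 2152:Tue✓ 2156:Sun 2160:Fri 2164:Wed 2168:Mon 2172:Sat 2176:Thu 2180:Tue✓ 2184:Sun 2188:Fri 2192:Wed 2196:Mon 2204:Wed
Tuesday: 2084, 2124, 2152, 2180 → 4.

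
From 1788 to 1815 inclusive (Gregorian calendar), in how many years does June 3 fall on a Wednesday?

Track June 3's weekday year by year (advancing +1, or +2 across a Feb 29):
  1788: Tue  1789: Wed (+1) ✓  1790: Thu (+1)  1791: Fri (+1)  1792: Sun (+2)
  1793: Mon (+1)  1794: Tue (+1)  1795: Wed (+1) ✓  1796: Fri (+2)  1797: Sat (+1)
  1798: Sun (+1)  1799: Mon (+1)  1800: Tue (+1)  1801: Wed (+1) ✓  1802: Thu (+1)
  1803: Fri (+1)  1804: Sun (+2)  1805: Mon (+1)  1806: Tue (+1)  1807: Wed (+1) ✓
  1808: Fri (+2)  1809: Sat (+1)  1810: Sun (+1)  1811: Mon (+1)  1812: Wed (+2) ✓
  1813: Thu (+1)  1814: Fri (+1)  1815: Sat (+1)
Wednesday years: 1789, 1795, 1801, 1807, 1812 — 5 in total.

5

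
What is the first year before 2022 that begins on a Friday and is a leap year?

Jan 1 advances by 2 weekdays after a leap year and by 1 after a common year.
2022: Jan 1 is Saturday.
2021: Friday
2020: Wednesday (leap)
2019: Tuesday
2018: Monday
2017: Sunday
2016: Friday (leap)
2016 begins on a Friday and is a leap year.

2016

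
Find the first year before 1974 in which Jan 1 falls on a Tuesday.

1963

Jan 1 advances by 2 weekdays after a leap year and by 1 after a common year.
1974: Jan 1 is Tuesday.
1973: Monday
1972: Saturday (leap)
1971: Friday
1970: Thursday
1969: Wednesday
1968: Monday (leap)
1967: Sunday
1966: Saturday
1965: Friday
1964: Wednesday (leap)
1963: Tuesday
1963 begins on a Tuesday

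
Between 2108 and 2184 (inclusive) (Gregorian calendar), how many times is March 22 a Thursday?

11

Track March 22's weekday year by year (advancing +1, or +2 across a Feb 29):
  2108: Thu ✓  2109: Fri (+1)  2110: Sat (+1)  2111: Sun (+1)  2112: Tue (+2)
  2113: Wed (+1)  2114: Thu (+1) ✓  2115: Fri (+1)  2116: Sun (+2)  2117: Mon (+1)
  2118: Tue (+1)  2119: Wed (+1)  2120: Fri (+2)  2121: Sat (+1)  … (49 more years) …
  2171: Fri (+1)  2172: Sun (+2)  2173: Mon (+1)  2174: Tue (+1)  2175: Wed (+1)
  2176: Fri (+2)  2177: Sat (+1)  2178: Sun (+1)  2179: Mon (+1)  2180: Wed (+2)
  2181: Thu (+1) ✓  2182: Fri (+1)  2183: Sat (+1)  2184: Mon (+2)
Thursday years: 2108, 2114, 2125, 2131, 2136, 2142, 2153, 2159, 2164, 2170, 2181 — 11 in total.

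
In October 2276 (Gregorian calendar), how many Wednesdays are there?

October 2276 has 31 days and begins on Sunday.
The first Wednesday is October 4.
Wednesdays fall on 4, 11, 18, 25 — that's 4.

4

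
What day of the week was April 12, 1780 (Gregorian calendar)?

January 1, 1780 is a Saturday.
April 12 is day 103 of the year, i.e. 102 days after Jan 1.
102 mod 7 = 4, so advance 4 weekdays from Saturday: Wednesday.

Wednesday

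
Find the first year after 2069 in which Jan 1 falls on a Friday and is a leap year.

2072

Jan 1 advances by 2 weekdays after a leap year and by 1 after a common year.
2069: Jan 1 is Tuesday.
2070: Wednesday
2071: Thursday
2072: Friday (leap)
2072 begins on a Friday and is a leap year.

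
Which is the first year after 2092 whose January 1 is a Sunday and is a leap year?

2096

Jan 1 advances by 2 weekdays after a leap year and by 1 after a common year.
2092: Jan 1 is Tuesday (leap).
2093: Thursday
2094: Friday
2095: Saturday
2096: Sunday (leap)
2096 begins on a Sunday and is a leap year.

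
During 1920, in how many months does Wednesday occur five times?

A month of length L has five Wednesdays iff its first Wednesday is on day ≤ L−28 (so day 1–3 in a 31-day month, 1–2 in a 30-day month, day 1 in a leap February).
Checking each month of 1920: Jan starts Thu (31d); Feb starts Sun (29d); Mar starts Mon (31d) ✓; Apr starts Thu (30d); May starts Sat (31d); Jun starts Tue (30d) ✓; Jul starts Thu (31d); Aug starts Sun (31d); Sep starts Wed (30d) ✓; Oct starts Fri (31d); Nov starts Mon (30d); Dec starts Wed (31d) ✓.
Five-Wednesday months: March, June, September, December → 4.

4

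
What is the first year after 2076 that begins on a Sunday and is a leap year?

Jan 1 advances by 2 weekdays after a leap year and by 1 after a common year.
2076: Jan 1 is Wednesday (leap).
2077: Friday
2078: Saturday
2079: Sunday
2080: Monday (leap)
2081: Wednesday
2082: Thursday
2083: Friday
2084: Saturday (leap)
2085: Monday
2086: Tuesday
2087: Wednesday
2088: Thursday (leap)
2089: Saturday
2090: Sunday
2091: Monday
2092: Tuesday (leap)
2093: Thursday
2094: Friday
2095: Saturday
2096: Sunday (leap)
2096 begins on a Sunday and is a leap year.

2096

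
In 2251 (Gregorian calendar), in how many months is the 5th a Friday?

2

Check the 5th of each month of 2251: Jan 5: Sun, Feb 5: Wed, Mar 5: Wed, Apr 5: Sat, May 5: Mon, Jun 5: Thu, Jul 5: Sat, Aug 5: Tue, Sep 5: Fri, Oct 5: Sun, Nov 5: Wed, Dec 5: Fri.
Friday occurs in September, December — 2 months.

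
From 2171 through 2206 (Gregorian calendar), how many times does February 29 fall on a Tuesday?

Leap years in 2171–2206: 8 of them.
Feb 29 weekday advances by 5 (mod 7) from one leap year to the next four years later (or differs when a century non-leap intervenes).
Leap-day weekdays: 2172:Sat 2176:Thu 2180:Tue✓ 2184:Sun 2188:Fri 2192:Wed 2196:Mon 2204:Wed
Tuesday: 2180 → 1.

1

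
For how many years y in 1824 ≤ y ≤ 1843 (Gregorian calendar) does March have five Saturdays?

7

March has 31 days; it has five Saturdays when Saturday falls among the first (month-length − 28) days — i.e. when March 1 is one of Saturday/Friday/Thursday.
March 1 by year: 1824:Mon 1825:Tue 1826:Wed 1827:Thu✓ 1828:Sat✓ 1829:Sun 1830:Mon 1831:Tue 1832:Thu✓ 1833:Fri✓ 1834:Sat✓ 1835:Sun 1836:Tue 1837:Wed 1838:Thu✓ 1839:Fri✓ 1840:Sun 1841:Mon 1842:Tue 1843:Wed
Years with five Saturdays: 1827, 1828, 1832, 1833, 1834, 1838, 1839 → 7.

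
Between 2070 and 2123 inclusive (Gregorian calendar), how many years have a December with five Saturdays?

December has 31 days; it has five Saturdays when Saturday falls among the first (month-length − 28) days — i.e. when December 1 is one of Saturday/Friday/Thursday.
December 1 by year: 2070:Mon 2071:Tue 2072:Thu✓ 2073:Fri✓ 2074:Sat✓ 2075:Sun 2076:Tue 2077:Wed 2078:Thu✓ 2079:Fri✓ 2080:Sun 2081:Mon 2082:Tue 2083:Wed 2084:Fri✓ …(24 more)… 2109:Sun 2110:Mon 2111:Tue 2112:Thu✓ 2113:Fri✓ 2114:Sat✓ 2115:Sun 2116:Tue 2117:Wed 2118:Thu✓ 2119:Fri✓ 2120:Sun 2121:Mon 2122:Tue 2123:Wed
Years with five Saturdays: 2072, 2073, 2074, 2078, 2079, 2084, 2085, 2089, 2090, 2091, 2095, 2096, 2101, 2102, 2103, 2107, 2108, 2112, 2113, 2114, 2118, 2119 → 22.

22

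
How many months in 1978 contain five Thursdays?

4

A month of length L has five Thursdays iff its first Thursday is on day ≤ L−28 (so day 1–3 in a 31-day month, 1–2 in a 30-day month, day 1 in a leap February).
Checking each month of 1978: Jan starts Sun (31d); Feb starts Wed (28d); Mar starts Wed (31d) ✓; Apr starts Sat (30d); May starts Mon (31d); Jun starts Thu (30d) ✓; Jul starts Sat (31d); Aug starts Tue (31d) ✓; Sep starts Fri (30d); Oct starts Sun (31d); Nov starts Wed (30d) ✓; Dec starts Fri (31d).
Five-Thursday months: March, June, August, November → 4.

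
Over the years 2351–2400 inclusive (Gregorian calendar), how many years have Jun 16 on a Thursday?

Track Jun 16's weekday year by year (advancing +1, or +2 across a Feb 29):
  2351: Sat  2352: Mon (+2)  2353: Tue (+1)  2354: Wed (+1)  2355: Thu (+1) ✓
  2356: Sat (+2)  2357: Sun (+1)  2358: Mon (+1)  2359: Tue (+1)  2360: Thu (+2) ✓
  2361: Fri (+1)  2362: Sat (+1)  2363: Sun (+1)  2364: Tue (+2)  … (22 more years) …
  2387: Tue (+1)  2388: Thu (+2) ✓  2389: Fri (+1)  2390: Sat (+1)  2391: Sun (+1)
  2392: Tue (+2)  2393: Wed (+1)  2394: Thu (+1) ✓  2395: Fri (+1)  2396: Sun (+2)
  2397: Mon (+1)  2398: Tue (+1)  2399: Wed (+1)  2400: Fri (+2)
Thursday years: 2355, 2360, 2366, 2377, 2383, 2388, 2394 — 7 in total.

7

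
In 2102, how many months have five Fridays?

A month of length L has five Fridays iff its first Friday is on day ≤ L−28 (so day 1–3 in a 31-day month, 1–2 in a 30-day month, day 1 in a leap February).
Checking each month of 2102: Jan starts Sun (31d); Feb starts Wed (28d); Mar starts Wed (31d) ✓; Apr starts Sat (30d); May starts Mon (31d); Jun starts Thu (30d) ✓; Jul starts Sat (31d); Aug starts Tue (31d); Sep starts Fri (30d) ✓; Oct starts Sun (31d); Nov starts Wed (30d); Dec starts Fri (31d) ✓.
Five-Friday months: March, June, September, December → 4.

4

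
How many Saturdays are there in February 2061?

4

February 2061 has 28 days and begins on Tuesday.
The first Saturday is February 5.
Saturdays fall on 5, 12, 19, 26 — that's 4.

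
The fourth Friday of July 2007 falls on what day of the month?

July 1, 2007 is a Sunday, so the first Friday is the 6th.
The fourth Friday is 6 + 21 = 27.

27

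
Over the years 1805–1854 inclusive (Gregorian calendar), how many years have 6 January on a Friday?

7

Track 6 January's weekday year by year (advancing +1, or +2 across a Feb 29):
  1805: Sun  1806: Mon (+1)  1807: Tue (+1)  1808: Wed (+1)  1809: Fri (+2) ✓
  1810: Sat (+1)  1811: Sun (+1)  1812: Mon (+1)  1813: Wed (+2)  1814: Thu (+1)
  1815: Fri (+1) ✓  1816: Sat (+1)  1817: Mon (+2)  1818: Tue (+1)  … (22 more years) …
  1841: Wed (+2)  1842: Thu (+1)  1843: Fri (+1) ✓  1844: Sat (+1)  1845: Mon (+2)
  1846: Tue (+1)  1847: Wed (+1)  1848: Thu (+1)  1849: Sat (+2)  1850: Sun (+1)
  1851: Mon (+1)  1852: Tue (+1)  1853: Thu (+2)  1854: Fri (+1) ✓
Friday years: 1809, 1815, 1826, 1832, 1837, 1843, 1854 — 7 in total.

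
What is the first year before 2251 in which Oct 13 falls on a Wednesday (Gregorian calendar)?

2247

From one year to the next, a fixed date's weekday advances by 1, or by 2 when a Feb 29 lies between the two dates.
2251: October 13 is Monday.
2250: Sunday (−1)
2249: Saturday (−1)
2248: Friday (−1)
2247: Wednesday (−2)
Oct 13 falls on a Wednesday in 2247.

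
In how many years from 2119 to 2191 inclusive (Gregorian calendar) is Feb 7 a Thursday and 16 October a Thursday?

Check each year's weekday for Feb 7 and 16 October:
  2119: Tue/Mon  2120: Wed/Wed  2121: Fri/Thu  2122: Sat/Fri  2123: Sun/Sat  2124: Mon/Mon  2125: Wed/Tue  2126: Thu/Wed  2127: Fri/Thu  2128: Sat/Sat  2129: Mon/Sun  2130: Tue/Mon  2131: Wed/Tue  2132: Thu/Thu ✓  …(45 more)…  2178: Sat/Fri  2179: Sun/Sat  2180: Mon/Mon  2181: Wed/Tue  2182: Thu/Wed  2183: Fri/Thu  2184: Sat/Sat  2185: Mon/Sun  2186: Tue/Mon  2187: Wed/Tue  2188: Thu/Thu ✓  2189: Sat/Fri  2190: Sun/Sat  2191: Mon/Sun
Both conditions hold in: 2132, 2160, 2188 — 3.

3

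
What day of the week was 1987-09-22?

Tuesday

January 1, 1987 is a Thursday.
September 22 is day 265 of the year, i.e. 264 days after Jan 1.
264 mod 7 = 5, so advance 5 weekdays from Thursday: Tuesday.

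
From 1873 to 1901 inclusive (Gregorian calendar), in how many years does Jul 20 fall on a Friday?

Track Jul 20's weekday year by year (advancing +1, or +2 across a Feb 29):
  1873: Sun  1874: Mon (+1)  1875: Tue (+1)  1876: Thu (+2)  1877: Fri (+1) ✓
  1878: Sat (+1)  1879: Sun (+1)  1880: Tue (+2)  1881: Wed (+1)  1882: Thu (+1)
  1883: Fri (+1) ✓  1884: Sun (+2)  1885: Mon (+1)  1886: Tue (+1)  1887: Wed (+1)
  1888: Fri (+2) ✓  1889: Sat (+1)  1890: Sun (+1)  1891: Mon (+1)  1892: Wed (+2)
  1893: Thu (+1)  1894: Fri (+1) ✓  1895: Sat (+1)  1896: Mon (+2)  1897: Tue (+1)
  1898: Wed (+1)  1899: Thu (+1)  1900: Fri (+1) ✓  1901: Sat (+1)
Friday years: 1877, 1883, 1888, 1894, 1900 — 5 in total.

5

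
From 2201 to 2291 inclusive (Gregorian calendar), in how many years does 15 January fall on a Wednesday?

Track 15 January's weekday year by year (advancing +1, or +2 across a Feb 29):
  2201: Thu  2202: Fri (+1)  2203: Sat (+1)  2204: Sun (+1)  2205: Tue (+2)
  2206: Wed (+1) ✓  2207: Thu (+1)  2208: Fri (+1)  2209: Sun (+2)  2210: Mon (+1)
  2211: Tue (+1)  2212: Wed (+1) ✓  2213: Fri (+2)  2214: Sat (+1)  … (63 more years) …
  2278: Tue (+1)  2279: Wed (+1) ✓  2280: Thu (+1)  2281: Sat (+2)  2282: Sun (+1)
  2283: Mon (+1)  2284: Tue (+1)  2285: Thu (+2)  2286: Fri (+1)  2287: Sat (+1)
  2288: Sun (+1)  2289: Tue (+2)  2290: Wed (+1) ✓  2291: Thu (+1)
Wednesday years: 2206, 2212, 2217, 2223, 2234, 2240, 2245, 2251, 2262, 2268, 2273, 2279, 2290 — 13 in total.

13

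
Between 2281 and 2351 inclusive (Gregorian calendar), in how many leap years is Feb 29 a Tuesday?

2

Leap years in 2281–2351: 16 of them.
Feb 29 weekday advances by 5 (mod 7) from one leap year to the next four years later (or differs when a century non-leap intervenes).
Leap-day weekdays: 2284:Fri 2288:Wed 2292:Mon 2296:Sat 2304:Mon 2308:Sat 2312:Thu 2316:Tue✓ 2320:Sun 2324:Fri 2328:Wed 2332:Mon 2336:Sat 2340:Thu 2344:Tue✓ 2348:Sun
Tuesday: 2316, 2344 → 2.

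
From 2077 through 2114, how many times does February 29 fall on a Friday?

Leap years in 2077–2114: 8 of them.
Feb 29 weekday advances by 5 (mod 7) from one leap year to the next four years later (or differs when a century non-leap intervenes).
Leap-day weekdays: 2080:Thu 2084:Tue 2088:Sun 2092:Fri✓ 2096:Wed 2104:Fri✓ 2108:Wed 2112:Mon
Friday: 2092, 2104 → 2.

2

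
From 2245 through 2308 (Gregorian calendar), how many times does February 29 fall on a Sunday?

Leap years in 2245–2308: 15 of them.
Feb 29 weekday advances by 5 (mod 7) from one leap year to the next four years later (or differs when a century non-leap intervenes).
Leap-day weekdays: 2248:Tue 2252:Sun✓ 2256:Fri 2260:Wed 2264:Mon 2268:Sat 2272:Thu 2276:Tue 2280:Sun✓ 2284:Fri 2288:Wed 2292:Mon 2296:Sat 2304:Mon 2308:Sat
Sunday: 2252, 2280 → 2.

2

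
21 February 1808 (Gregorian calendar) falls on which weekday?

January 1, 1808 is a Friday.
February 21 is day 52 of the year, i.e. 51 days after Jan 1.
51 mod 7 = 2, so advance 2 weekdays from Friday: Sunday.

Sunday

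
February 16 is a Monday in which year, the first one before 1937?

From one year to the next, a fixed date's weekday advances by 1, or by 2 when a Feb 29 lies between the two dates.
1937: February 16 is Tuesday.
1936: Sunday (−2)
1935: Saturday (−1)
1934: Friday (−1)
1933: Thursday (−1)
1932: Tuesday (−2)
1931: Monday (−1)
February 16 falls on a Monday in 1931.

1931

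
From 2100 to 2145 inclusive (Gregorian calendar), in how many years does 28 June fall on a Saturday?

6

Track 28 June's weekday year by year (advancing +1, or +2 across a Feb 29):
  2100: Mon  2101: Tue (+1)  2102: Wed (+1)  2103: Thu (+1)  2104: Sat (+2) ✓
  2105: Sun (+1)  2106: Mon (+1)  2107: Tue (+1)  2108: Thu (+2)  2109: Fri (+1)
  2110: Sat (+1) ✓  2111: Sun (+1)  2112: Tue (+2)  2113: Wed (+1)  … (18 more years) …
  2132: Sat (+2) ✓  2133: Sun (+1)  2134: Mon (+1)  2135: Tue (+1)  2136: Thu (+2)
  2137: Fri (+1)  2138: Sat (+1) ✓  2139: Sun (+1)  2140: Tue (+2)  2141: Wed (+1)
  2142: Thu (+1)  2143: Fri (+1)  2144: Sun (+2)  2145: Mon (+1)
Saturday years: 2104, 2110, 2121, 2127, 2132, 2138 — 6 in total.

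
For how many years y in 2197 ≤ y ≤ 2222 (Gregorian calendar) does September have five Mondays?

8

September has 30 days; it has five Mondays when Monday falls among the first (month-length − 28) days — i.e. when September 1 is one of Monday/Sunday.
September 1 by year: 2197:Fri 2198:Sat 2199:Sun✓ 2200:Mon✓ 2201:Tue 2202:Wed 2203:Thu 2204:Sat 2205:Sun✓ 2206:Mon✓ 2207:Tue 2208:Thu 2209:Fri 2210:Sat 2211:Sun✓ 2212:Tue 2213:Wed 2214:Thu 2215:Fri 2216:Sun✓ 2217:Mon✓ 2218:Tue 2219:Wed 2220:Fri 2221:Sat 2222:Sun✓
Years with five Mondays: 2199, 2200, 2205, 2206, 2211, 2216, 2217, 2222 → 8.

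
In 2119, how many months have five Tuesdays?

A month of length L has five Tuesdays iff its first Tuesday is on day ≤ L−28 (so day 1–3 in a 31-day month, 1–2 in a 30-day month, day 1 in a leap February).
Checking each month of 2119: Jan starts Sun (31d) ✓; Feb starts Wed (28d); Mar starts Wed (31d); Apr starts Sat (30d); May starts Mon (31d) ✓; Jun starts Thu (30d); Jul starts Sat (31d); Aug starts Tue (31d) ✓; Sep starts Fri (30d); Oct starts Sun (31d) ✓; Nov starts Wed (30d); Dec starts Fri (31d).
Five-Tuesday months: January, May, August, October → 4.

4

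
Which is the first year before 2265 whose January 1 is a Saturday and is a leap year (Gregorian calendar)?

Jan 1 advances by 2 weekdays after a leap year and by 1 after a common year.
2265: Jan 1 is Sunday.
2264: Friday (leap)
2263: Thursday
2262: Wednesday
2261: Tuesday
2260: Sunday (leap)
2259: Saturday
2258: Friday
2257: Thursday
2256: Tuesday (leap)
2255: Monday
2254: Sunday
2253: Saturday
2252: Thursday (leap)
2251: Wednesday
2250: Tuesday
2249: Monday
2248: Saturday (leap)
2248 begins on a Saturday and is a leap year.

2248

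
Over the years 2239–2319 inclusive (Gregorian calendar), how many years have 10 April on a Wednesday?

13

Track 10 April's weekday year by year (advancing +1, or +2 across a Feb 29):
  2239: Wed ✓  2240: Fri (+2)  2241: Sat (+1)  2242: Sun (+1)  2243: Mon (+1)
  2244: Wed (+2) ✓  2245: Thu (+1)  2246: Fri (+1)  2247: Sat (+1)  2248: Mon (+2)
  2249: Tue (+1)  2250: Wed (+1) ✓  2251: Thu (+1)  2252: Sat (+2)  … (53 more years) …
  2306: Tue (+1)  2307: Wed (+1) ✓  2308: Fri (+2)  2309: Sat (+1)  2310: Sun (+1)
  2311: Mon (+1)  2312: Wed (+2) ✓  2313: Thu (+1)  2314: Fri (+1)  2315: Sat (+1)
  2316: Mon (+2)  2317: Tue (+1)  2318: Wed (+1) ✓  2319: Thu (+1)
Wednesday years: 2239, 2244, 2250, 2261, 2267, 2272, 2278, 2289, 2295, 2301, 2307, 2312, 2318 — 13 in total.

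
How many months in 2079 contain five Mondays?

4

A month of length L has five Mondays iff its first Monday is on day ≤ L−28 (so day 1–3 in a 31-day month, 1–2 in a 30-day month, day 1 in a leap February).
Checking each month of 2079: Jan starts Sun (31d) ✓; Feb starts Wed (28d); Mar starts Wed (31d); Apr starts Sat (30d); May starts Mon (31d) ✓; Jun starts Thu (30d); Jul starts Sat (31d) ✓; Aug starts Tue (31d); Sep starts Fri (30d); Oct starts Sun (31d) ✓; Nov starts Wed (30d); Dec starts Fri (31d).
Five-Monday months: January, May, July, October → 4.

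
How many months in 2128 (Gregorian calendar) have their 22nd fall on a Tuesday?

1

Check the 22nd of each month of 2128: Jan 22: Thu, Feb 22: Sun, Mar 22: Mon, Apr 22: Thu, May 22: Sat, Jun 22: Tue, Jul 22: Thu, Aug 22: Sun, Sep 22: Wed, Oct 22: Fri, Nov 22: Mon, Dec 22: Wed.
Tuesday occurs in June — 1 month.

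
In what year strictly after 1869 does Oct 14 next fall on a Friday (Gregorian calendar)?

1870

From one year to the next, a fixed date's weekday advances by 1, or by 2 when a Feb 29 lies between the two dates.
1869: October 14 is Thursday.
1870: Friday (+1)
Oct 14 falls on a Friday in 1870.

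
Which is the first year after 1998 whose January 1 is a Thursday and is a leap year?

2004

Jan 1 advances by 2 weekdays after a leap year and by 1 after a common year.
1998: Jan 1 is Thursday.
1999: Friday
2000: Saturday (leap)
2001: Monday
2002: Tuesday
2003: Wednesday
2004: Thursday (leap)
2004 begins on a Thursday and is a leap year.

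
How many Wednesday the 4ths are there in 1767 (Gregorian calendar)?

3

Check the 4th of each month of 1767: Jan 4: Sun, Feb 4: Wed, Mar 4: Wed, Apr 4: Sat, May 4: Mon, Jun 4: Thu, Jul 4: Sat, Aug 4: Tue, Sep 4: Fri, Oct 4: Sun, Nov 4: Wed, Dec 4: Fri.
Wednesday occurs in February, March, November — 3 months.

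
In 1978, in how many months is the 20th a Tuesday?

1

Check the 20th of each month of 1978: Jan 20: Fri, Feb 20: Mon, Mar 20: Mon, Apr 20: Thu, May 20: Sat, Jun 20: Tue, Jul 20: Thu, Aug 20: Sun, Sep 20: Wed, Oct 20: Fri, Nov 20: Mon, Dec 20: Wed.
Tuesday occurs in June — 1 month.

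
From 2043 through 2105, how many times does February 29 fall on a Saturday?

Leap years in 2043–2105: 15 of them.
Feb 29 weekday advances by 5 (mod 7) from one leap year to the next four years later (or differs when a century non-leap intervenes).
Leap-day weekdays: 2044:Mon 2048:Sat✓ 2052:Thu 2056:Tue 2060:Sun 2064:Fri 2068:Wed 2072:Mon 2076:Sat✓ 2080:Thu 2084:Tue 2088:Sun 2092:Fri 2096:Wed 2104:Fri
Saturday: 2048, 2076 → 2.

2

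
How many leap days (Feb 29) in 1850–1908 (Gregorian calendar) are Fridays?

2

Leap years in 1850–1908: 14 of them.
Feb 29 weekday advances by 5 (mod 7) from one leap year to the next four years later (or differs when a century non-leap intervenes).
Leap-day weekdays: 1852:Sun 1856:Fri✓ 1860:Wed 1864:Mon 1868:Sat 1872:Thu 1876:Tue 1880:Sun 1884:Fri✓ 1888:Wed 1892:Mon 1896:Sat 1904:Mon 1908:Sat
Friday: 1856, 1884 → 2.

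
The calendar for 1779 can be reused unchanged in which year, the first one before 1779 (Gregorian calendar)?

1773

Two years share a calendar iff Jan 1 falls on the same weekday and both are leap or both are common. 1779: Jan 1 is Friday, common year.
1778: Jan 1 Thursday, common
1777: Jan 1 Wednesday, common
1776: Jan 1 Monday, leap
1775: Jan 1 Sunday, common
1774: Jan 1 Saturday, common
1773: Jan 1 Friday, common
1773 matches on both conditions.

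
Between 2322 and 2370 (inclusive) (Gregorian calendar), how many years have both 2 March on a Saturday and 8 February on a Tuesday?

0

Check each year's weekday for 2 March and 8 February:
  2322: Thu/Wed  2323: Fri/Thu  2324: Sun/Fri  2325: Mon/Sun  2326: Tue/Mon  2327: Wed/Tue  2328: Fri/Wed  2329: Sat/Fri  2330: Sun/Sat  2331: Mon/Sun  2332: Wed/Mon  2333: Thu/Wed  2334: Fri/Thu  2335: Sat/Fri  …(21 more)…  2357: Sat/Fri  2358: Sun/Sat  2359: Mon/Sun  2360: Wed/Mon  2361: Thu/Wed  2362: Fri/Thu  2363: Sat/Fri  2364: Mon/Sat  2365: Tue/Mon  2366: Wed/Tue  2367: Thu/Wed  2368: Sat/Thu  2369: Sun/Sat  2370: Mon/Sun
Both conditions hold in: no year — 0.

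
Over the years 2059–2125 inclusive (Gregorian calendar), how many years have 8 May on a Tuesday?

10

Track 8 May's weekday year by year (advancing +1, or +2 across a Feb 29):
  2059: Thu  2060: Sat (+2)  2061: Sun (+1)  2062: Mon (+1)  2063: Tue (+1) ✓
  2064: Thu (+2)  2065: Fri (+1)  2066: Sat (+1)  2067: Sun (+1)  2068: Tue (+2) ✓
  2069: Wed (+1)  2070: Thu (+1)  2071: Fri (+1)  2072: Sun (+2)  … (39 more years) …
  2112: Sun (+2)  2113: Mon (+1)  2114: Tue (+1) ✓  2115: Wed (+1)  2116: Fri (+2)
  2117: Sat (+1)  2118: Sun (+1)  2119: Mon (+1)  2120: Wed (+2)  2121: Thu (+1)
  2122: Fri (+1)  2123: Sat (+1)  2124: Mon (+2)  2125: Tue (+1) ✓
Tuesday years: 2063, 2068, 2074, 2085, 2091, 2096, 2103, 2108, 2114, 2125 — 10 in total.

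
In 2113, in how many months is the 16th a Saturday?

Check the 16th of each month of 2113: Jan 16: Mon, Feb 16: Thu, Mar 16: Thu, Apr 16: Sun, May 16: Tue, Jun 16: Fri, Jul 16: Sun, Aug 16: Wed, Sep 16: Sat, Oct 16: Mon, Nov 16: Thu, Dec 16: Sat.
Saturday occurs in September, December — 2 months.

2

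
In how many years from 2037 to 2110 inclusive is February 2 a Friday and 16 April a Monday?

7

Check each year's weekday for February 2 and 16 April:
  2037: Mon/Thu  2038: Tue/Fri  2039: Wed/Sat  2040: Thu/Mon  2041: Sat/Tue  2042: Sun/Wed  2043: Mon/Thu  2044: Tue/Sat  2045: Thu/Sun  2046: Fri/Mon ✓  2047: Sat/Tue  2048: Sun/Thu  2049: Tue/Fri  2050: Wed/Sat  …(46 more)…  2097: Sat/Tue  2098: Sun/Wed  2099: Mon/Thu  2100: Tue/Fri  2101: Wed/Sat  2102: Thu/Sun  2103: Fri/Mon ✓  2104: Sat/Wed  2105: Mon/Thu  2106: Tue/Fri  2107: Wed/Sat  2108: Thu/Mon  2109: Sat/Tue  2110: Sun/Wed
Both conditions hold in: 2046, 2057, 2063, 2074, 2085, 2091, 2103 — 7.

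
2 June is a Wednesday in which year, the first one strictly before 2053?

2049

From one year to the next, a fixed date's weekday advances by 1, or by 2 when a Feb 29 lies between the two dates.
2053: June 2 is Monday.
2052: Sunday (−1)
2051: Friday (−2)
2050: Thursday (−1)
2049: Wednesday (−1)
2 June falls on a Wednesday in 2049.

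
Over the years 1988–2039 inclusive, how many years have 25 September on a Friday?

7

Track 25 September's weekday year by year (advancing +1, or +2 across a Feb 29):
  1988: Sun  1989: Mon (+1)  1990: Tue (+1)  1991: Wed (+1)  1992: Fri (+2) ✓
  1993: Sat (+1)  1994: Sun (+1)  1995: Mon (+1)  1996: Wed (+2)  1997: Thu (+1)
  1998: Fri (+1) ✓  1999: Sat (+1)  2000: Mon (+2)  2001: Tue (+1)  … (24 more years) …
  2026: Fri (+1) ✓  2027: Sat (+1)  2028: Mon (+2)  2029: Tue (+1)  2030: Wed (+1)
  2031: Thu (+1)  2032: Sat (+2)  2033: Sun (+1)  2034: Mon (+1)  2035: Tue (+1)
  2036: Thu (+2)  2037: Fri (+1) ✓  2038: Sat (+1)  2039: Sun (+1)
Friday years: 1992, 1998, 2009, 2015, 2020, 2026, 2037 — 7 in total.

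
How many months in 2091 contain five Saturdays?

A month of length L has five Saturdays iff its first Saturday is on day ≤ L−28 (so day 1–3 in a 31-day month, 1–2 in a 30-day month, day 1 in a leap February).
Checking each month of 2091: Jan starts Mon (31d); Feb starts Thu (28d); Mar starts Thu (31d) ✓; Apr starts Sun (30d); May starts Tue (31d); Jun starts Fri (30d) ✓; Jul starts Sun (31d); Aug starts Wed (31d); Sep starts Sat (30d) ✓; Oct starts Mon (31d); Nov starts Thu (30d); Dec starts Sat (31d) ✓.
Five-Saturday months: March, June, September, December → 4.

4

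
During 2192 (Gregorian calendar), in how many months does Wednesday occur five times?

4

A month of length L has five Wednesdays iff its first Wednesday is on day ≤ L−28 (so day 1–3 in a 31-day month, 1–2 in a 30-day month, day 1 in a leap February).
Checking each month of 2192: Jan starts Sun (31d); Feb starts Wed (29d) ✓; Mar starts Thu (31d); Apr starts Sun (30d); May starts Tue (31d) ✓; Jun starts Fri (30d); Jul starts Sun (31d); Aug starts Wed (31d) ✓; Sep starts Sat (30d); Oct starts Mon (31d) ✓; Nov starts Thu (30d); Dec starts Sat (31d).
Five-Wednesday months: February, May, August, October → 4.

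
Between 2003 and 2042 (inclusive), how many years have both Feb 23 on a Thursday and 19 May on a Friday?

4

Check each year's weekday for Feb 23 and 19 May:
  2003: Sun/Mon  2004: Mon/Wed  2005: Wed/Thu  2006: Thu/Fri ✓  2007: Fri/Sat  2008: Sat/Mon  2009: Mon/Tue  2010: Tue/Wed  2011: Wed/Thu  2012: Thu/Sat  2013: Sat/Sun  2014: Sun/Mon  2015: Mon/Tue  2016: Tue/Thu  …(12 more)…  2029: Fri/Sat  2030: Sat/Sun  2031: Sun/Mon  2032: Mon/Wed  2033: Wed/Thu  2034: Thu/Fri ✓  2035: Fri/Sat  2036: Sat/Mon  2037: Mon/Tue  2038: Tue/Wed  2039: Wed/Thu  2040: Thu/Sat  2041: Sat/Sun  2042: Sun/Mon
Both conditions hold in: 2006, 2017, 2023, 2034 — 4.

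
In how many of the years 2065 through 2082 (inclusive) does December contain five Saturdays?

December has 31 days; it has five Saturdays when Saturday falls among the first (month-length − 28) days — i.e. when December 1 is one of Saturday/Friday/Thursday.
December 1 by year: 2065:Tue 2066:Wed 2067:Thu✓ 2068:Sat✓ 2069:Sun 2070:Mon 2071:Tue 2072:Thu✓ 2073:Fri✓ 2074:Sat✓ 2075:Sun 2076:Tue 2077:Wed 2078:Thu✓ 2079:Fri✓ 2080:Sun 2081:Mon 2082:Tue
Years with five Saturdays: 2067, 2068, 2072, 2073, 2074, 2078, 2079 → 7.

7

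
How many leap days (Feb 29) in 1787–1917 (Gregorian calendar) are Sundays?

Leap years in 1787–1917: 31 of them.
Feb 29 weekday advances by 5 (mod 7) from one leap year to the next four years later (or differs when a century non-leap intervenes).
Leap-day weekdays: 1788:Fri 1792:Wed 1796:Mon 1804:Wed 1808:Mon 1812:Sat 1816:Thu 1820:Tue 1824:Sun✓ 1828:Fri 1832:Wed 1836:Mon 1840:Sat …(5 more)… 1864:Mon 1868:Sat 1872:Thu 1876:Tue 1880:Sun✓ 1884:Fri 1888:Wed 1892:Mon 1896:Sat 1904:Mon 1908:Sat 1912:Thu 1916:Tue
Sunday: 1824, 1852, 1880 → 3.

3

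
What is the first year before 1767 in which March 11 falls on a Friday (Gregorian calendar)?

1763

From one year to the next, a fixed date's weekday advances by 1, or by 2 when a Feb 29 lies between the two dates.
1767: March 11 is Wednesday.
1766: Tuesday (−1)
1765: Monday (−1)
1764: Sunday (−1)
1763: Friday (−2)
March 11 falls on a Friday in 1763.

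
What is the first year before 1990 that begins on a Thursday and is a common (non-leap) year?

1987

Jan 1 advances by 2 weekdays after a leap year and by 1 after a common year.
1990: Jan 1 is Monday.
1989: Sunday
1988: Friday (leap)
1987: Thursday
1987 begins on a Thursday and is a common year.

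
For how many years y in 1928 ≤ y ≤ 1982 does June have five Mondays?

June has 30 days; it has five Mondays when Monday falls among the first (month-length − 28) days — i.e. when June 1 is one of Monday/Sunday.
June 1 by year: 1928:Fri 1929:Sat 1930:Sun✓ 1931:Mon✓ 1932:Wed 1933:Thu 1934:Fri 1935:Sat 1936:Mon✓ 1937:Tue 1938:Wed 1939:Thu 1940:Sat 1941:Sun✓ 1942:Mon✓ …(25 more)… 1968:Sat 1969:Sun✓ 1970:Mon✓ 1971:Tue 1972:Thu 1973:Fri 1974:Sat 1975:Sun✓ 1976:Tue 1977:Wed 1978:Thu 1979:Fri 1980:Sun✓ 1981:Mon✓ 1982:Tue
Years with five Mondays: 1930, 1931, 1936, 1941, 1942, 1947, 1952, 1953, 1958, 1959, 1964, 1969, 1970, 1975, 1980, 1981 → 16.

16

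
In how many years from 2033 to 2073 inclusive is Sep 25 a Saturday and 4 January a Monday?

4

Check each year's weekday for Sep 25 and 4 January:
  2033: Sun/Tue  2034: Mon/Wed  2035: Tue/Thu  2036: Thu/Fri  2037: Fri/Sun  2038: Sat/Mon ✓  2039: Sun/Tue  2040: Tue/Wed  2041: Wed/Fri  2042: Thu/Sat  2043: Fri/Sun  2044: Sun/Mon  2045: Mon/Wed  2046: Tue/Thu  …(13 more)…  2060: Sat/Sun  2061: Sun/Tue  2062: Mon/Wed  2063: Tue/Thu  2064: Thu/Fri  2065: Fri/Sun  2066: Sat/Mon ✓  2067: Sun/Tue  2068: Tue/Wed  2069: Wed/Fri  2070: Thu/Sat  2071: Fri/Sun  2072: Sun/Mon  2073: Mon/Wed
Both conditions hold in: 2038, 2049, 2055, 2066 — 4.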